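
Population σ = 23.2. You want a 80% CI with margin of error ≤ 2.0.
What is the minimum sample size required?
n ≥ 222

For margin E ≤ 2.0:
n ≥ (z* · σ / E)²
n ≥ (1.282 · 23.2 / 2.0)²
n ≥ 221.15

Minimum n = 222 (rounding up)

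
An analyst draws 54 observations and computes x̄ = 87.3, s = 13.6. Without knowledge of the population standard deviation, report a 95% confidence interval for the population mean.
(83.59, 91.01)

t-interval (σ unknown):
df = n - 1 = 53
t* = 2.006 for 95% confidence

Margin of error = t* · s/√n = 2.006 · 13.6/√54 = 3.71

CI: (83.59, 91.01)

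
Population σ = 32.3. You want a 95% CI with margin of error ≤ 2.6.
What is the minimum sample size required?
n ≥ 593

For margin E ≤ 2.6:
n ≥ (z* · σ / E)²
n ≥ (1.960 · 32.3 / 2.6)²
n ≥ 592.89

Minimum n = 593 (rounding up)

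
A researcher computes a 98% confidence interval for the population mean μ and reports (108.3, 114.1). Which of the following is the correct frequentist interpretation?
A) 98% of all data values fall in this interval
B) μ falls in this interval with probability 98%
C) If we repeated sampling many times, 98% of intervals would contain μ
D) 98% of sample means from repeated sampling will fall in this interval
C

A) Wrong — a CI is about the parameter μ, not individual data values.
B) Wrong — μ is fixed; the randomness lives in the interval, not in μ.
C) Correct — this is the frequentist long-run coverage interpretation.
D) Wrong — coverage applies to intervals containing μ, not to future x̄ values.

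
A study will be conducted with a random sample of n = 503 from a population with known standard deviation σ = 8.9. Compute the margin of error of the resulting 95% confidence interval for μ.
Margin of error = 0.78

Margin of error = z* · σ/√n
= 1.960 · 8.9/√503
= 1.960 · 8.9/22.4277
= 0.78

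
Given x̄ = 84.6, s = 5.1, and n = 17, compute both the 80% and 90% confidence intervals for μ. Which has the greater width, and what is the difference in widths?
90% CI is wider by 1.01

df = 16
80% CI: t* = 1.337, (82.95, 86.25), width = 2 · t* · s/√n = 3.31
90% CI: t* = 1.746, (82.44, 86.76), width = 2 · t* · s/√n = 4.32

The 90% CI is wider by 4.32 - 3.31 = 1.01.
Higher confidence requires a wider interval.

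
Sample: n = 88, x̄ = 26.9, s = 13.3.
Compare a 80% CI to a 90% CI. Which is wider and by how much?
90% CI is wider by 1.06

df = 87
80% CI: t* = 1.291, (25.07, 28.73), width = 2 · t* · s/√n = 3.66
90% CI: t* = 1.663, (24.54, 29.26), width = 2 · t* · s/√n = 4.72

The 90% CI is wider by 4.72 - 3.66 = 1.06.
Higher confidence requires a wider interval.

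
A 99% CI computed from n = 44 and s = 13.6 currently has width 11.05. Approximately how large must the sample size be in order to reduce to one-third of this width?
n ≈ 396

CI width ∝ 1/√n
To reduce width by factor 3, need √n to grow by 3 → need 3² = 9 times as many samples.

Current: n = 44, width = 11.05
New: n = 396, width ≈ 3.54

Width reduced by factor of 11.05/3.54 = 3.12.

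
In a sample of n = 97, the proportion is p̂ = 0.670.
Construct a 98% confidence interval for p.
(0.559, 0.781)

Proportion CI:
SE = √(p̂(1-p̂)/n) = √(0.670 · 0.330 / 97) = 0.04774

z* = 2.326
Margin = z* · SE = 2.326 · 0.04774 = 0.1110

CI: 0.670 ± 0.1110 = (0.559, 0.781)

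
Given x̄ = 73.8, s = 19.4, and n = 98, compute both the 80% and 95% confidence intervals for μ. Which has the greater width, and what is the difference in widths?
95% CI is wider by 2.72

df = 97
80% CI: t* = 1.290, (71.27, 76.33), width = 2 · t* · s/√n = 5.06
95% CI: t* = 1.985, (69.91, 77.69), width = 2 · t* · s/√n = 7.78

The 95% CI is wider by 7.78 - 5.06 = 2.72.
Higher confidence requires a wider interval.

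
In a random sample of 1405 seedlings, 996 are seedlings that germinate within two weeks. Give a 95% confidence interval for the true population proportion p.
(0.685, 0.733)

Proportion CI:
p̂ = 996/1405 = 0.70890
SE = √(p̂(1-p̂)/n) = √(0.70890 · 0.29110 / 1405) = 0.01212

z* = 1.960
Margin = z* · SE = 1.960 · 0.01212 = 0.0238

CI: 0.70890 ± 0.0238 = (0.685, 0.733)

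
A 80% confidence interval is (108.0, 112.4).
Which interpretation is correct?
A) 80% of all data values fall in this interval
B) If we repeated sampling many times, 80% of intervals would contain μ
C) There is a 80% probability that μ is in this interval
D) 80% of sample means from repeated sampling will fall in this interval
B

A) Wrong — a CI is about the parameter μ, not individual data values.
B) Correct — this is the frequentist long-run coverage interpretation.
C) Wrong — μ is fixed; the randomness lives in the interval, not in μ.
D) Wrong — coverage applies to intervals containing μ, not to future x̄ values.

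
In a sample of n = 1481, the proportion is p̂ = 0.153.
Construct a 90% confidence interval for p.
(0.138, 0.168)

Proportion CI:
SE = √(p̂(1-p̂)/n) = √(0.153 · 0.847 / 1481) = 0.00935

z* = 1.645
Margin = z* · SE = 1.645 · 0.00935 = 0.0154

CI: 0.153 ± 0.0154 = (0.138, 0.168)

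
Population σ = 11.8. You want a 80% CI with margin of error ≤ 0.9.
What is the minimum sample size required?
n ≥ 283

For margin E ≤ 0.9:
n ≥ (z* · σ / E)²
n ≥ (1.282 · 11.8 / 0.9)²
n ≥ 282.52

Minimum n = 283 (rounding up)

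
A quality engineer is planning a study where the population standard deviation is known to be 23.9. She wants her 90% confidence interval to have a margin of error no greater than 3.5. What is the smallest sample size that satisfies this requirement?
n ≥ 127

For margin E ≤ 3.5:
n ≥ (z* · σ / E)²
n ≥ (1.645 · 23.9 / 3.5)²
n ≥ 126.18

Minimum n = 127 (rounding up)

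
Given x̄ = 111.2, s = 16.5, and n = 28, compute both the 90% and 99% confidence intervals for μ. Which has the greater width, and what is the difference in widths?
99% CI is wider by 6.66

df = 27
90% CI: t* = 1.703, (105.89, 116.51), width = 2 · t* · s/√n = 10.62
99% CI: t* = 2.771, (102.56, 119.84), width = 2 · t* · s/√n = 17.28

The 99% CI is wider by 17.28 - 10.62 = 6.66.
Higher confidence requires a wider interval.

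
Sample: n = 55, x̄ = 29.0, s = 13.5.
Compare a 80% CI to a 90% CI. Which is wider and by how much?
90% CI is wider by 1.37

df = 54
80% CI: t* = 1.297, (26.64, 31.36), width = 2 · t* · s/√n = 4.72
90% CI: t* = 1.674, (25.95, 32.05), width = 2 · t* · s/√n = 6.09

The 90% CI is wider by 6.09 - 4.72 = 1.37.
Higher confidence requires a wider interval.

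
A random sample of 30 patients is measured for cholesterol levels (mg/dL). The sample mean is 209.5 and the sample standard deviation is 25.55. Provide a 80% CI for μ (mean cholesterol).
(203.38, 215.62)

t-interval (σ unknown):
df = n - 1 = 29
t* = 1.311 for 80% confidence

Margin of error = t* · s/√n = 1.311 · 25.55/√30 = 6.12

CI: (203.38, 215.62)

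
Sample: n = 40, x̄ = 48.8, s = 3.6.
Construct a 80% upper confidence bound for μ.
μ ≤ 49.28

Upper bound (one-sided):
t* = 0.851 (one-sided for 80%)
Upper bound = x̄ + t* · s/√n = 48.8 + 0.851 · 3.6/√40 = 49.28

We are 80% confident that μ ≤ 49.28.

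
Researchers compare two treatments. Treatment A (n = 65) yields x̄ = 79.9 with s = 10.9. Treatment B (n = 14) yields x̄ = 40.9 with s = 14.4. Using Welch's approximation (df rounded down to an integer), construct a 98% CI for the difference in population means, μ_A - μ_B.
(28.46, 49.54)

Difference: x̄₁ - x̄₂ = 39.00
SE = √(s₁²/n₁ + s₂²/n₂) = √(10.9²/65 + 14.4²/14) = 4.0791
df = 16.36 → 16 (Welch–Satterthwaite, rounded down)
t* = 2.583

CI: 39.00 ± 2.583 · 4.0791 = 39.00 ± 10.54 = (28.46, 49.54)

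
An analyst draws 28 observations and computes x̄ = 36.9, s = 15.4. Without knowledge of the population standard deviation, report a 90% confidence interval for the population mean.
(31.94, 41.86)

t-interval (σ unknown):
df = n - 1 = 27
t* = 1.703 for 90% confidence

Margin of error = t* · s/√n = 1.703 · 15.4/√28 = 4.96

CI: (31.94, 41.86)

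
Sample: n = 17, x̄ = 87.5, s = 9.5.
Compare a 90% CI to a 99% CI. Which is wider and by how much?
99% CI is wider by 5.41

df = 16
90% CI: t* = 1.746, (83.48, 91.52), width = 2 · t* · s/√n = 8.05
99% CI: t* = 2.921, (80.77, 94.23), width = 2 · t* · s/√n = 13.46

The 99% CI is wider by 13.46 - 8.05 = 5.41.
Higher confidence requires a wider interval.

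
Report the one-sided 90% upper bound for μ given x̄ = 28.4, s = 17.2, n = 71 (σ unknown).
μ ≤ 31.04

Upper bound (one-sided):
t* = 1.294 (one-sided for 90%)
Upper bound = x̄ + t* · s/√n = 28.4 + 1.294 · 17.2/√71 = 31.04

We are 90% confident that μ ≤ 31.04.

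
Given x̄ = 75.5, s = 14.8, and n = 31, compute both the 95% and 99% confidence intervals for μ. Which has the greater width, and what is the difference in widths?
99% CI is wider by 3.76

df = 30
95% CI: t* = 2.042, (70.07, 80.93), width = 2 · t* · s/√n = 10.86
99% CI: t* = 2.750, (68.19, 82.81), width = 2 · t* · s/√n = 14.62

The 99% CI is wider by 14.62 - 10.86 = 3.76.
Higher confidence requires a wider interval.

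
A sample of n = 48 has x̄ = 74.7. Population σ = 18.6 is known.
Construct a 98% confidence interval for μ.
(68.46, 80.94)

z-interval (σ known):
z* = 2.326 for 98% confidence

Margin of error = z* · σ/√n = 2.326 · 18.6/√48 = 6.24

CI: (74.7 - 6.24, 74.7 + 6.24) = (68.46, 80.94)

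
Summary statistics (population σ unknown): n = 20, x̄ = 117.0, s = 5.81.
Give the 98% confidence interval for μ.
(113.70, 120.30)

t-interval (σ unknown):
df = n - 1 = 19
t* = 2.539 for 98% confidence

Margin of error = t* · s/√n = 2.539 · 5.81/√20 = 3.30

CI: (113.70, 120.30)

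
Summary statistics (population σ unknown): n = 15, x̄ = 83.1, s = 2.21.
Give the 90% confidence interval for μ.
(82.10, 84.10)

t-interval (σ unknown):
df = n - 1 = 14
t* = 1.761 for 90% confidence

Margin of error = t* · s/√n = 1.761 · 2.21/√15 = 1.00

CI: (82.10, 84.10)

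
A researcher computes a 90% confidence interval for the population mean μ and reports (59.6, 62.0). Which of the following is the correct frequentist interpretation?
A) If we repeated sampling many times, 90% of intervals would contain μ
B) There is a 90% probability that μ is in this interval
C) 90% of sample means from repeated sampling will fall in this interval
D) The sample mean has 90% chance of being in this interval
A

A) Correct — this is the frequentist long-run coverage interpretation.
B) Wrong — μ is fixed; the randomness lives in the interval, not in μ.
C) Wrong — coverage applies to intervals containing μ, not to future x̄ values.
D) Wrong — x̄ is observed and sits in the interval by construction.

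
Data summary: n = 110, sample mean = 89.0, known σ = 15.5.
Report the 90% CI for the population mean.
(86.57, 91.43)

z-interval (σ known):
z* = 1.645 for 90% confidence

Margin of error = z* · σ/√n = 1.645 · 15.5/√110 = 2.43

CI: (89.0 - 2.43, 89.0 + 2.43) = (86.57, 91.43)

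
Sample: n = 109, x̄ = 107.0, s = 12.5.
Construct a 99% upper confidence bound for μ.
μ ≤ 109.83

Upper bound (one-sided):
t* = 2.361 (one-sided for 99%)
Upper bound = x̄ + t* · s/√n = 107.0 + 2.361 · 12.5/√109 = 109.83

We are 99% confident that μ ≤ 109.83.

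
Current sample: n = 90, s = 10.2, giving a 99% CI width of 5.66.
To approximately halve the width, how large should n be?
n ≈ 360

CI width ∝ 1/√n
To reduce width by factor 2, need √n to grow by 2 → need 2² = 4 times as many samples.

Current: n = 90, width = 5.66
New: n = 360, width ≈ 2.78

Width reduced by factor of 5.66/2.78 = 2.04.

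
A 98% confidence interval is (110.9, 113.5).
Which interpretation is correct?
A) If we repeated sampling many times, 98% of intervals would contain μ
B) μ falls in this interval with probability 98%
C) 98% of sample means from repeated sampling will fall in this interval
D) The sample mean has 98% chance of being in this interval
A

A) Correct — this is the frequentist long-run coverage interpretation.
B) Wrong — μ is fixed; the randomness lives in the interval, not in μ.
C) Wrong — coverage applies to intervals containing μ, not to future x̄ values.
D) Wrong — x̄ is observed and sits in the interval by construction.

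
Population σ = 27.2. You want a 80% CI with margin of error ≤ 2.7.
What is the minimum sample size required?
n ≥ 167

For margin E ≤ 2.7:
n ≥ (z* · σ / E)²
n ≥ (1.282 · 27.2 / 2.7)²
n ≥ 166.80

Minimum n = 167 (rounding up)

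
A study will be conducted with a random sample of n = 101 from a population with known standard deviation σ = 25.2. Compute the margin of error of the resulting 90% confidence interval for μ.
Margin of error = 4.12

Margin of error = z* · σ/√n
= 1.645 · 25.2/√101
= 1.645 · 25.2/10.0499
= 4.12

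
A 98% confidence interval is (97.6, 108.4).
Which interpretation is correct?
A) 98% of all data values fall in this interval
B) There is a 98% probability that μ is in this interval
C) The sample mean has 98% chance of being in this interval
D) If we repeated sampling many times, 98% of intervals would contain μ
D

A) Wrong — a CI is about the parameter μ, not individual data values.
B) Wrong — μ is fixed; the randomness lives in the interval, not in μ.
C) Wrong — x̄ is observed and sits in the interval by construction.
D) Correct — this is the frequentist long-run coverage interpretation.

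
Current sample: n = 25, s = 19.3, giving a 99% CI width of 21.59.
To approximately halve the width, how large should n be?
n ≈ 100

CI width ∝ 1/√n
To reduce width by factor 2, need √n to grow by 2 → need 2² = 4 times as many samples.

Current: n = 25, width = 21.59
New: n = 100, width ≈ 10.14

Width reduced by factor of 21.59/10.14 = 2.13.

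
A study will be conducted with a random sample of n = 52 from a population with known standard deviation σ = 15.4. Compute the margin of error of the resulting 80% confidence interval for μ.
Margin of error = 2.74

Margin of error = z* · σ/√n
= 1.282 · 15.4/√52
= 1.282 · 15.4/7.2111
= 2.74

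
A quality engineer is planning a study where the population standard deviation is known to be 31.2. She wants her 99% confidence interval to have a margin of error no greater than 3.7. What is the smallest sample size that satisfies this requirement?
n ≥ 472

For margin E ≤ 3.7:
n ≥ (z* · σ / E)²
n ≥ (2.576 · 31.2 / 3.7)²
n ≥ 471.84

Minimum n = 472 (rounding up)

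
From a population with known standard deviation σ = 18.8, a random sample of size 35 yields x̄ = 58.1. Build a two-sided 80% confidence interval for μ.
(54.03, 62.17)

z-interval (σ known):
z* = 1.282 for 80% confidence

Margin of error = z* · σ/√n = 1.282 · 18.8/√35 = 4.07

CI: (58.1 - 4.07, 58.1 + 4.07) = (54.03, 62.17)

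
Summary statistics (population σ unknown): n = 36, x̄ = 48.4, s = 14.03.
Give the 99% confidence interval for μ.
(42.03, 54.77)

t-interval (σ unknown):
df = n - 1 = 35
t* = 2.724 for 99% confidence

Margin of error = t* · s/√n = 2.724 · 14.03/√36 = 6.37

CI: (42.03, 54.77)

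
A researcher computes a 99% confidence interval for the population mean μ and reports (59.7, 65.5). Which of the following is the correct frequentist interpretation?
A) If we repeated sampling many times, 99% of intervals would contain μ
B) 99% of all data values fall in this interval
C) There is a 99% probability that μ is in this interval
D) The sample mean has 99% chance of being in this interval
A

A) Correct — this is the frequentist long-run coverage interpretation.
B) Wrong — a CI is about the parameter μ, not individual data values.
C) Wrong — μ is fixed; the randomness lives in the interval, not in μ.
D) Wrong — x̄ is observed and sits in the interval by construction.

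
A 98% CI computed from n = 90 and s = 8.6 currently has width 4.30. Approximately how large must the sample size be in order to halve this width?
n ≈ 360

CI width ∝ 1/√n
To reduce width by factor 2, need √n to grow by 2 → need 2² = 4 times as many samples.

Current: n = 90, width = 4.30
New: n = 360, width ≈ 2.12

Width reduced by factor of 4.30/2.12 = 2.03.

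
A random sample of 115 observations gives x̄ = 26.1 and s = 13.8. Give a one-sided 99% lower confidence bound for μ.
μ ≥ 23.06

Lower bound (one-sided):
t* = 2.360 (one-sided for 99%)
Lower bound = x̄ - t* · s/√n = 26.1 - 2.360 · 13.8/√115 = 23.06

We are 99% confident that μ ≥ 23.06.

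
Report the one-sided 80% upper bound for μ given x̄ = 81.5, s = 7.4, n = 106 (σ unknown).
μ ≤ 82.11

Upper bound (one-sided):
t* = 0.845 (one-sided for 80%)
Upper bound = x̄ + t* · s/√n = 81.5 + 0.845 · 7.4/√106 = 82.11

We are 80% confident that μ ≤ 82.11.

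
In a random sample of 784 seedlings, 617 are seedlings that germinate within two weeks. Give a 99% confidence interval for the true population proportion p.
(0.749, 0.825)

Proportion CI:
p̂ = 617/784 = 0.78699
SE = √(p̂(1-p̂)/n) = √(0.78699 · 0.21301 / 784) = 0.01462

z* = 2.576
Margin = z* · SE = 2.576 · 0.01462 = 0.0377

CI: 0.78699 ± 0.0377 = (0.749, 0.825)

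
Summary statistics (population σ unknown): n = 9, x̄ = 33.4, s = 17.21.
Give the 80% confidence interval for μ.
(25.39, 41.41)

t-interval (σ unknown):
df = n - 1 = 8
t* = 1.397 for 80% confidence

Margin of error = t* · s/√n = 1.397 · 17.21/√9 = 8.01

CI: (25.39, 41.41)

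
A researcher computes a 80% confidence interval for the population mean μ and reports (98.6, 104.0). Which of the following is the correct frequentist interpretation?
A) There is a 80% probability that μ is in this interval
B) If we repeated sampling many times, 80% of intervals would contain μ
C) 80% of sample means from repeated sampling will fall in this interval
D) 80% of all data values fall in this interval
B

A) Wrong — μ is fixed; the randomness lives in the interval, not in μ.
B) Correct — this is the frequentist long-run coverage interpretation.
C) Wrong — coverage applies to intervals containing μ, not to future x̄ values.
D) Wrong — a CI is about the parameter μ, not individual data values.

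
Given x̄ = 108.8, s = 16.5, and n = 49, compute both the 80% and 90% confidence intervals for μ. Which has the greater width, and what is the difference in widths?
90% CI is wider by 1.79

df = 48
80% CI: t* = 1.299, (105.74, 111.86), width = 2 · t* · s/√n = 6.12
90% CI: t* = 1.677, (104.85, 112.75), width = 2 · t* · s/√n = 7.91

The 90% CI is wider by 7.91 - 6.12 = 1.79.
Higher confidence requires a wider interval.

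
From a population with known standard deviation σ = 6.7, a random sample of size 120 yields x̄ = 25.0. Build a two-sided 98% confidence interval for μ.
(23.58, 26.42)

z-interval (σ known):
z* = 2.326 for 98% confidence

Margin of error = z* · σ/√n = 2.326 · 6.7/√120 = 1.42

CI: (25.0 - 1.42, 25.0 + 1.42) = (23.58, 26.42)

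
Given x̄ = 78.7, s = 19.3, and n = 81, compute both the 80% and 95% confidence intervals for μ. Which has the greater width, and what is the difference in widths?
95% CI is wider by 2.99

df = 80
80% CI: t* = 1.292, (75.93, 81.47), width = 2 · t* · s/√n = 5.54
95% CI: t* = 1.990, (74.43, 82.97), width = 2 · t* · s/√n = 8.53

The 95% CI is wider by 8.53 - 5.54 = 2.99.
Higher confidence requires a wider interval.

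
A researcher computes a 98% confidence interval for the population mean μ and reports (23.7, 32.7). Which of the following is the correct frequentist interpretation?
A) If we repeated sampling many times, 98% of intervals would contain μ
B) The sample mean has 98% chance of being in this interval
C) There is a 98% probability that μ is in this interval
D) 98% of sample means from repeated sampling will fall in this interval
A

A) Correct — this is the frequentist long-run coverage interpretation.
B) Wrong — x̄ is observed and sits in the interval by construction.
C) Wrong — μ is fixed; the randomness lives in the interval, not in μ.
D) Wrong — coverage applies to intervals containing μ, not to future x̄ values.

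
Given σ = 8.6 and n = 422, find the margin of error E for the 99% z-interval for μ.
Margin of error = 1.08

Margin of error = z* · σ/√n
= 2.576 · 8.6/√422
= 2.576 · 8.6/20.5426
= 1.08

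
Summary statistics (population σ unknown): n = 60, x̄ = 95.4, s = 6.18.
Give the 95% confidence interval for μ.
(93.80, 97.00)

t-interval (σ unknown):
df = n - 1 = 59
t* = 2.001 for 95% confidence

Margin of error = t* · s/√n = 2.001 · 6.18/√60 = 1.60

CI: (93.80, 97.00)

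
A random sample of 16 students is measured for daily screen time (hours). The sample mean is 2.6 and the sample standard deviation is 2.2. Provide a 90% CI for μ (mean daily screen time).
(1.64, 3.56)

t-interval (σ unknown):
df = n - 1 = 15
t* = 1.753 for 90% confidence

Margin of error = t* · s/√n = 1.753 · 2.2/√16 = 0.96

CI: (1.64, 3.56)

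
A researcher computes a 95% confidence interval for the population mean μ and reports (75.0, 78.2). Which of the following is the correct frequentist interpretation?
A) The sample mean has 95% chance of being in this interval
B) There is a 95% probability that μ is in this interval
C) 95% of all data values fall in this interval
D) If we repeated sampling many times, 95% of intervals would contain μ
D

A) Wrong — x̄ is observed and sits in the interval by construction.
B) Wrong — μ is fixed; the randomness lives in the interval, not in μ.
C) Wrong — a CI is about the parameter μ, not individual data values.
D) Correct — this is the frequentist long-run coverage interpretation.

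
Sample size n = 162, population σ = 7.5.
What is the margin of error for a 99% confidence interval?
Margin of error = 1.52

Margin of error = z* · σ/√n
= 2.576 · 7.5/√162
= 2.576 · 7.5/12.7279
= 1.52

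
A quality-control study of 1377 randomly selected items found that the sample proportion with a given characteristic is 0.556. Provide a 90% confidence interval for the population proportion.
(0.534, 0.578)

Proportion CI:
SE = √(p̂(1-p̂)/n) = √(0.556 · 0.444 / 1377) = 0.01339

z* = 1.645
Margin = z* · SE = 1.645 · 0.01339 = 0.0220

CI: 0.556 ± 0.0220 = (0.534, 0.578)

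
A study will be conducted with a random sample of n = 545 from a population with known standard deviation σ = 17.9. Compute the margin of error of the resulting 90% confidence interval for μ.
Margin of error = 1.26

Margin of error = z* · σ/√n
= 1.645 · 17.9/√545
= 1.645 · 17.9/23.3452
= 1.26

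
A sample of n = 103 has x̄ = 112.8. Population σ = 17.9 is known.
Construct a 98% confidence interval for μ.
(108.70, 116.90)

z-interval (σ known):
z* = 2.326 for 98% confidence

Margin of error = z* · σ/√n = 2.326 · 17.9/√103 = 4.10

CI: (112.8 - 4.10, 112.8 + 4.10) = (108.70, 116.90)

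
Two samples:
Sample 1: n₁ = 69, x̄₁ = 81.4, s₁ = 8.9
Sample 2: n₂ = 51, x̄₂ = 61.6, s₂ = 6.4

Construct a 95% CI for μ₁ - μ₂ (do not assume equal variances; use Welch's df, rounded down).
(17.03, 22.57)

Difference: x̄₁ - x̄₂ = 19.80
SE = √(s₁²/n₁ + s₂²/n₂) = √(8.9²/69 + 6.4²/51) = 1.3968
df = 117.93 → 117 (Welch–Satterthwaite, rounded down)
t* = 1.980

CI: 19.80 ± 1.980 · 1.3968 = 19.80 ± 2.77 = (17.03, 22.57)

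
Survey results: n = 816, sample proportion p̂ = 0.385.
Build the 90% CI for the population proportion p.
(0.357, 0.413)

Proportion CI:
SE = √(p̂(1-p̂)/n) = √(0.385 · 0.615 / 816) = 0.01703

z* = 1.645
Margin = z* · SE = 1.645 · 0.01703 = 0.0280

CI: 0.385 ± 0.0280 = (0.357, 0.413)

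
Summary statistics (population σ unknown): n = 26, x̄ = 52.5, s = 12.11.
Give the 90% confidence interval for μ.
(48.44, 56.56)

t-interval (σ unknown):
df = n - 1 = 25
t* = 1.708 for 90% confidence

Margin of error = t* · s/√n = 1.708 · 12.11/√26 = 4.06

CI: (48.44, 56.56)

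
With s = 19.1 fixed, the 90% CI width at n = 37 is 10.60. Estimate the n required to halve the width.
n ≈ 148

CI width ∝ 1/√n
To reduce width by factor 2, need √n to grow by 2 → need 2² = 4 times as many samples.

Current: n = 37, width = 10.60
New: n = 148, width ≈ 5.20

Width reduced by factor of 10.60/5.20 = 2.04.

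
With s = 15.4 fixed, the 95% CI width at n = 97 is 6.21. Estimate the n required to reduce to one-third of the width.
n ≈ 873

CI width ∝ 1/√n
To reduce width by factor 3, need √n to grow by 3 → need 3² = 9 times as many samples.

Current: n = 97, width = 6.21
New: n = 873, width ≈ 2.05

Width reduced by factor of 6.21/2.05 = 3.03.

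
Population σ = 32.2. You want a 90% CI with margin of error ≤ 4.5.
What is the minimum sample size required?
n ≥ 139

For margin E ≤ 4.5:
n ≥ (z* · σ / E)²
n ≥ (1.645 · 32.2 / 4.5)²
n ≥ 138.55

Minimum n = 139 (rounding up)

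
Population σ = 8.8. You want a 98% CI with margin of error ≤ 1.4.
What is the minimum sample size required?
n ≥ 214

For margin E ≤ 1.4:
n ≥ (z* · σ / E)²
n ≥ (2.326 · 8.8 / 1.4)²
n ≥ 213.76

Minimum n = 214 (rounding up)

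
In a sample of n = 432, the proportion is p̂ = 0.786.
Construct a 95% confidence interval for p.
(0.747, 0.825)

Proportion CI:
SE = √(p̂(1-p̂)/n) = √(0.786 · 0.214 / 432) = 0.01973

z* = 1.960
Margin = z* · SE = 1.960 · 0.01973 = 0.0387

CI: 0.786 ± 0.0387 = (0.747, 0.825)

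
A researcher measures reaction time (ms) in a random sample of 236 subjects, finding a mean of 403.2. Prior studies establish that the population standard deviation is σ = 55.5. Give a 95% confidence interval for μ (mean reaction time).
(396.12, 410.28)

z-interval (σ known):
z* = 1.960 for 95% confidence

Margin of error = z* · σ/√n = 1.960 · 55.5/√236 = 7.08

CI: (403.2 - 7.08, 403.2 + 7.08) = (396.12, 410.28)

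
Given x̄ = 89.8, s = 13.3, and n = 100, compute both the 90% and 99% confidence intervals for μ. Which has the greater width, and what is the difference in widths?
99% CI is wider by 2.57

df = 99
90% CI: t* = 1.660, (87.59, 92.01), width = 2 · t* · s/√n = 4.42
99% CI: t* = 2.626, (86.31, 93.29), width = 2 · t* · s/√n = 6.99

The 99% CI is wider by 6.99 - 4.42 = 2.57.
Higher confidence requires a wider interval.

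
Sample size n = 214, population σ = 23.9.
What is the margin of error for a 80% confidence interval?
Margin of error = 2.09

Margin of error = z* · σ/√n
= 1.282 · 23.9/√214
= 1.282 · 23.9/14.6287
= 2.09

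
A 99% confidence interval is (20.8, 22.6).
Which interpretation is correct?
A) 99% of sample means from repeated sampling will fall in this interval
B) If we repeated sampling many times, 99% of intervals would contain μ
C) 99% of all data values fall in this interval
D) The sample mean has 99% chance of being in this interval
B

A) Wrong — coverage applies to intervals containing μ, not to future x̄ values.
B) Correct — this is the frequentist long-run coverage interpretation.
C) Wrong — a CI is about the parameter μ, not individual data values.
D) Wrong — x̄ is observed and sits in the interval by construction.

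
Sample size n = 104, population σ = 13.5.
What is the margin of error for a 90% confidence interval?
Margin of error = 2.18

Margin of error = z* · σ/√n
= 1.645 · 13.5/√104
= 1.645 · 13.5/10.1980
= 2.18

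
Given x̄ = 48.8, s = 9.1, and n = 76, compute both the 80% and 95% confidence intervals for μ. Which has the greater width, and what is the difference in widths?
95% CI is wider by 1.46

df = 75
80% CI: t* = 1.293, (47.45, 50.15), width = 2 · t* · s/√n = 2.70
95% CI: t* = 1.992, (46.72, 50.88), width = 2 · t* · s/√n = 4.16

The 95% CI is wider by 4.16 - 2.70 = 1.46.
Higher confidence requires a wider interval.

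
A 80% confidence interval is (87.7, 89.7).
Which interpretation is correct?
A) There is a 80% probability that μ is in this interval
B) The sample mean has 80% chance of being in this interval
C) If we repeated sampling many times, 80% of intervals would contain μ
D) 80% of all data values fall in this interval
C

A) Wrong — μ is fixed; the randomness lives in the interval, not in μ.
B) Wrong — x̄ is observed and sits in the interval by construction.
C) Correct — this is the frequentist long-run coverage interpretation.
D) Wrong — a CI is about the parameter μ, not individual data values.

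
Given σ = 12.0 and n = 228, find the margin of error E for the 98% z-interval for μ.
Margin of error = 1.85

Margin of error = z* · σ/√n
= 2.326 · 12.0/√228
= 2.326 · 12.0/15.0997
= 1.85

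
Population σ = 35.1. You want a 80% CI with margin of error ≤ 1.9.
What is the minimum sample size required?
n ≥ 561

For margin E ≤ 1.9:
n ≥ (z* · σ / E)²
n ≥ (1.282 · 35.1 / 1.9)²
n ≥ 560.90

Minimum n = 561 (rounding up)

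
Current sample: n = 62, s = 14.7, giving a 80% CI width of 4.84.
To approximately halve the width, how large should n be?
n ≈ 248

CI width ∝ 1/√n
To reduce width by factor 2, need √n to grow by 2 → need 2² = 4 times as many samples.

Current: n = 62, width = 4.84
New: n = 248, width ≈ 2.40

Width reduced by factor of 4.84/2.40 = 2.02.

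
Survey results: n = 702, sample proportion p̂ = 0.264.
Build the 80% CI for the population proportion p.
(0.243, 0.285)

Proportion CI:
SE = √(p̂(1-p̂)/n) = √(0.264 · 0.736 / 702) = 0.01664

z* = 1.282
Margin = z* · SE = 1.282 · 0.01664 = 0.0213

CI: 0.264 ± 0.0213 = (0.243, 0.285)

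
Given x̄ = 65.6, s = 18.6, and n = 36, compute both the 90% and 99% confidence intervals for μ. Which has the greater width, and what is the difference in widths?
99% CI is wider by 6.41

df = 35
90% CI: t* = 1.690, (60.36, 70.84), width = 2 · t* · s/√n = 10.48
99% CI: t* = 2.724, (57.16, 74.04), width = 2 · t* · s/√n = 16.89

The 99% CI is wider by 16.89 - 10.48 = 6.41.
Higher confidence requires a wider interval.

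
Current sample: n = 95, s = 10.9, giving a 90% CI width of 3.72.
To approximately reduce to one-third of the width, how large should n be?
n ≈ 855

CI width ∝ 1/√n
To reduce width by factor 3, need √n to grow by 3 → need 3² = 9 times as many samples.

Current: n = 95, width = 3.72
New: n = 855, width ≈ 1.23

Width reduced by factor of 3.72/1.23 = 3.02.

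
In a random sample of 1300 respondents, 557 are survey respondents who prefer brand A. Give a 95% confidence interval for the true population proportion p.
(0.402, 0.455)

Proportion CI:
p̂ = 557/1300 = 0.42846
SE = √(p̂(1-p̂)/n) = √(0.42846 · 0.57154 / 1300) = 0.01372

z* = 1.960
Margin = z* · SE = 1.960 · 0.01372 = 0.0269

CI: 0.42846 ± 0.0269 = (0.402, 0.455)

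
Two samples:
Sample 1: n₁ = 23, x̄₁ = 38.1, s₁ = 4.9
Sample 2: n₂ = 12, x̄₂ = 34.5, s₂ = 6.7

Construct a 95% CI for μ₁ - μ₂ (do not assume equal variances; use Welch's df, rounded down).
(-1.02, 8.22)

Difference: x̄₁ - x̄₂ = 3.60
SE = √(s₁²/n₁ + s₂²/n₂) = √(4.9²/23 + 6.7²/12) = 2.1874
df = 17.32 → 17 (Welch–Satterthwaite, rounded down)
t* = 2.110

CI: 3.60 ± 2.110 · 2.1874 = 3.60 ± 4.62 = (-1.02, 8.22)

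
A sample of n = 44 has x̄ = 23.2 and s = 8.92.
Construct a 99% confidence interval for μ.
(19.58, 26.82)

t-interval (σ unknown):
df = n - 1 = 43
t* = 2.695 for 99% confidence

Margin of error = t* · s/√n = 2.695 · 8.92/√44 = 3.62

CI: (19.58, 26.82)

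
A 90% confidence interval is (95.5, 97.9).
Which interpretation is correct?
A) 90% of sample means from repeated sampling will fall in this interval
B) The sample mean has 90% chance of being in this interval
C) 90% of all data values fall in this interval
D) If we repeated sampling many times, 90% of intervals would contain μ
D

A) Wrong — coverage applies to intervals containing μ, not to future x̄ values.
B) Wrong — x̄ is observed and sits in the interval by construction.
C) Wrong — a CI is about the parameter μ, not individual data values.
D) Correct — this is the frequentist long-run coverage interpretation.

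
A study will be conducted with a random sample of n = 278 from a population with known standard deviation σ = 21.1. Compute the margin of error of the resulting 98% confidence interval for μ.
Margin of error = 2.94

Margin of error = z* · σ/√n
= 2.326 · 21.1/√278
= 2.326 · 21.1/16.6733
= 2.94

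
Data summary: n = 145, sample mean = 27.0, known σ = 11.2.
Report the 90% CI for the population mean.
(25.47, 28.53)

z-interval (σ known):
z* = 1.645 for 90% confidence

Margin of error = z* · σ/√n = 1.645 · 11.2/√145 = 1.53

CI: (27.0 - 1.53, 27.0 + 1.53) = (25.47, 28.53)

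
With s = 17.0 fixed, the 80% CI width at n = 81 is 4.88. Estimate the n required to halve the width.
n ≈ 324

CI width ∝ 1/√n
To reduce width by factor 2, need √n to grow by 2 → need 2² = 4 times as many samples.

Current: n = 81, width = 4.88
New: n = 324, width ≈ 2.43

Width reduced by factor of 4.88/2.43 = 2.01.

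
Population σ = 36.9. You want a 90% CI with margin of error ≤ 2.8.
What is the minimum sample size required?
n ≥ 470

For margin E ≤ 2.8:
n ≥ (z* · σ / E)²
n ≥ (1.645 · 36.9 / 2.8)²
n ≥ 469.97

Minimum n = 470 (rounding up)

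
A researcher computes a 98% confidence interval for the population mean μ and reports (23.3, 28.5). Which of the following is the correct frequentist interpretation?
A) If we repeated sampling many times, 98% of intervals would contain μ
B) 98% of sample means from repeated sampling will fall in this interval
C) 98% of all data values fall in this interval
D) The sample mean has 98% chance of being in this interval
A

A) Correct — this is the frequentist long-run coverage interpretation.
B) Wrong — coverage applies to intervals containing μ, not to future x̄ values.
C) Wrong — a CI is about the parameter μ, not individual data values.
D) Wrong — x̄ is observed and sits in the interval by construction.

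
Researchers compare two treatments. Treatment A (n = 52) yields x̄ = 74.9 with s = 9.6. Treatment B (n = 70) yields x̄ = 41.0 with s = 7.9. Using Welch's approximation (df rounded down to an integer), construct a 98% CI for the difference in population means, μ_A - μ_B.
(30.04, 37.76)

Difference: x̄₁ - x̄₂ = 33.90
SE = √(s₁²/n₁ + s₂²/n₂) = √(9.6²/52 + 7.9²/70) = 1.6321
df = 97.06 → 97 (Welch–Satterthwaite, rounded down)
t* = 2.365

CI: 33.90 ± 2.365 · 1.6321 = 33.90 ± 3.86 = (30.04, 37.76)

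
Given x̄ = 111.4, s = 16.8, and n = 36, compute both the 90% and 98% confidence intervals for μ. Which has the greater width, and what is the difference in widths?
98% CI is wider by 4.19

df = 35
90% CI: t* = 1.690, (106.67, 116.13), width = 2 · t* · s/√n = 9.46
98% CI: t* = 2.438, (104.57, 118.23), width = 2 · t* · s/√n = 13.65

The 98% CI is wider by 13.65 - 9.46 = 4.19.
Higher confidence requires a wider interval.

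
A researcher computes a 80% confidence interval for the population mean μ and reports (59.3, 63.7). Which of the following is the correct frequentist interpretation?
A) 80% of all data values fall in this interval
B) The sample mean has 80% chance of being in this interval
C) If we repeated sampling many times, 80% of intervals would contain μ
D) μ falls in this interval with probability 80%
C

A) Wrong — a CI is about the parameter μ, not individual data values.
B) Wrong — x̄ is observed and sits in the interval by construction.
C) Correct — this is the frequentist long-run coverage interpretation.
D) Wrong — μ is fixed; the randomness lives in the interval, not in μ.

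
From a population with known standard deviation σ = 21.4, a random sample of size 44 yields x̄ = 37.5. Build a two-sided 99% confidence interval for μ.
(29.19, 45.81)

z-interval (σ known):
z* = 2.576 for 99% confidence

Margin of error = z* · σ/√n = 2.576 · 21.4/√44 = 8.31

CI: (37.5 - 8.31, 37.5 + 8.31) = (29.19, 45.81)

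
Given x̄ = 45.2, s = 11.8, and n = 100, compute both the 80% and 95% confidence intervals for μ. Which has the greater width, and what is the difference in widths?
95% CI is wider by 1.64

df = 99
80% CI: t* = 1.290, (43.68, 46.72), width = 2 · t* · s/√n = 3.04
95% CI: t* = 1.984, (42.86, 47.54), width = 2 · t* · s/√n = 4.68

The 95% CI is wider by 4.68 - 3.04 = 1.64.
Higher confidence requires a wider interval.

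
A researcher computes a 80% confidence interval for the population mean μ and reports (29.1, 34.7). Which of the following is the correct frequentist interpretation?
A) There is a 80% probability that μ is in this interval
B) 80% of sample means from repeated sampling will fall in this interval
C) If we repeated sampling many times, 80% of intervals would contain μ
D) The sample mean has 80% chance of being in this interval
C

A) Wrong — μ is fixed; the randomness lives in the interval, not in μ.
B) Wrong — coverage applies to intervals containing μ, not to future x̄ values.
C) Correct — this is the frequentist long-run coverage interpretation.
D) Wrong — x̄ is observed and sits in the interval by construction.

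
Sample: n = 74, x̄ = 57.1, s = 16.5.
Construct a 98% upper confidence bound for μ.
μ ≤ 61.11

Upper bound (one-sided):
t* = 2.091 (one-sided for 98%)
Upper bound = x̄ + t* · s/√n = 57.1 + 2.091 · 16.5/√74 = 61.11

We are 98% confident that μ ≤ 61.11.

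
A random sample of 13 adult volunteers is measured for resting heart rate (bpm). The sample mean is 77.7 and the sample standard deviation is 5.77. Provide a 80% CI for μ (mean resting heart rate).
(75.53, 79.87)

t-interval (σ unknown):
df = n - 1 = 12
t* = 1.356 for 80% confidence

Margin of error = t* · s/√n = 1.356 · 5.77/√13 = 2.17

CI: (75.53, 79.87)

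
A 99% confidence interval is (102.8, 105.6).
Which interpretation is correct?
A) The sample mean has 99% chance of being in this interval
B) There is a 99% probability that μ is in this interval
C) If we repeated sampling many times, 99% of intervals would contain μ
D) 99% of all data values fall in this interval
C

A) Wrong — x̄ is observed and sits in the interval by construction.
B) Wrong — μ is fixed; the randomness lives in the interval, not in μ.
C) Correct — this is the frequentist long-run coverage interpretation.
D) Wrong — a CI is about the parameter μ, not individual data values.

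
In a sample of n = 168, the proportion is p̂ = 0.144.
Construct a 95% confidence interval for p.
(0.091, 0.197)

Proportion CI:
SE = √(p̂(1-p̂)/n) = √(0.144 · 0.856 / 168) = 0.02709

z* = 1.960
Margin = z* · SE = 1.960 · 0.02709 = 0.0531

CI: 0.144 ± 0.0531 = (0.091, 0.197)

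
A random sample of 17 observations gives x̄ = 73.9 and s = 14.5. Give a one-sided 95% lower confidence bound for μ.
μ ≥ 67.76

Lower bound (one-sided):
t* = 1.746 (one-sided for 95%)
Lower bound = x̄ - t* · s/√n = 73.9 - 1.746 · 14.5/√17 = 67.76

We are 95% confident that μ ≥ 67.76.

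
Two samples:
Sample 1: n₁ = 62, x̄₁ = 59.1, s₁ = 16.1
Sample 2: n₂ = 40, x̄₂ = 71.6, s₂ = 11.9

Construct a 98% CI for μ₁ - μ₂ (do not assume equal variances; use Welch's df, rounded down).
(-19.07, -5.93)

Difference: x̄₁ - x̄₂ = -12.50
SE = √(s₁²/n₁ + s₂²/n₂) = √(16.1²/62 + 11.9²/40) = 2.7787
df = 98.06 → 98 (Welch–Satterthwaite, rounded down)
t* = 2.365

CI: -12.50 ± 2.365 · 2.7787 = -12.50 ± 6.57 = (-19.07, -5.93)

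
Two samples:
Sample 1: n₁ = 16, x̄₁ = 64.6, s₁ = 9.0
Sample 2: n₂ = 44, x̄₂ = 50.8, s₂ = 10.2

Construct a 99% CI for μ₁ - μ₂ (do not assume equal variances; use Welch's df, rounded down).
(6.31, 21.29)

Difference: x̄₁ - x̄₂ = 13.80
SE = √(s₁²/n₁ + s₂²/n₂) = √(9.0²/16 + 10.2²/44) = 2.7253
df = 30.00 → 30 (Welch–Satterthwaite, rounded down)
t* = 2.750

CI: 13.80 ± 2.750 · 2.7253 = 13.80 ± 7.49 = (6.31, 21.29)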